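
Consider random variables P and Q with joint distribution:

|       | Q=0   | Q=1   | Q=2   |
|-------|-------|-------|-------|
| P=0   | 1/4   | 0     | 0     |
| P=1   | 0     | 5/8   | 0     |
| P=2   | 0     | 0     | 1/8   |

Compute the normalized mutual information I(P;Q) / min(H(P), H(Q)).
Marginal P(P) (row sums):
  P(P=0) = 1/4 + 0 + 0 = 1/4
  P(P=1) = 0 + 5/8 + 0 = 5/8
  P(P=2) = 0 + 0 + 1/8 = 1/8
Marginal P(Q) (column sums):
  P(Q=0) = 1/4 + 0 + 0 = 1/4
  P(Q=1) = 0 + 5/8 + 0 = 5/8
  P(Q=2) = 0 + 0 + 1/8 = 1/8

H(P) = -[(1/4)·log₂(1/4) + (5/8)·log₂(5/8) + (1/8)·log₂(1/8)]
  = 0.5000 + 0.4238 + 0.3750
  = 1.2988 bits
H(Q) = -[(1/4)·log₂(1/4) + (5/8)·log₂(5/8) + (1/8)·log₂(1/8)]
  = 0.5000 + 0.4238 + 0.3750
  = 1.2988 bits
H(P,Q) = -[(1/4)·log₂(1/4) + (5/8)·log₂(5/8) + (1/8)·log₂(1/8)]
  = 0.5000 + 0.4238 + 0.3750
  = 1.2988 bits

I(P;Q) = H(P) + H(Q) - H(P,Q)
  = 1.2988 + 1.2988 - 1.2988
  = 1.2988 bits

min(H(P), H(Q)) = min(1.2988, 1.2988) = 1.2988 bits
Normalized MI = 1.2988 / 1.2988 = 1.0000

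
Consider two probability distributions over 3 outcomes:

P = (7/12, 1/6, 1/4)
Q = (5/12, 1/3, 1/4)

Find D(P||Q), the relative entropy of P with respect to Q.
D(P||Q) = Σ P(i) log₂(P(i)/Q(i))
  i=0: (7/12) × log₂((7/12)/(5/12)) = (7/12) × log₂(7/5) = 0.2832
  i=1: (1/6) × log₂((1/6)/(1/3)) = (1/6) × log₂(1/2) = -0.1667
  i=2: (1/4) × log₂((1/4)/(1/4)) = (1/4) × log₂(1) = 0.0000
D(P||Q) = 0.2832 - 0.1667 + 0.0000
  = 0.1165 bits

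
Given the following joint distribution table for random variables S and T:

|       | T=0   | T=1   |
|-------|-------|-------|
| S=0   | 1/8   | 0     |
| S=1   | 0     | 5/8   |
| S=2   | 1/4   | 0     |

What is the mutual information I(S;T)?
Marginal P(S) (row sums):
  P(S=0) = 1/8 + 0 = 1/8
  P(S=1) = 0 + 5/8 = 5/8
  P(S=2) = 1/4 + 0 = 1/4
Marginal P(T) (column sums):
  P(T=0) = 1/8 + 0 + 1/4 = 3/8
  P(T=1) = 0 + 5/8 + 0 = 5/8

H(S) = -[(1/8)·log₂(1/8) + (5/8)·log₂(5/8) + (1/4)·log₂(1/4)]
  = 0.3750 + 0.4238 + 0.5000
  = 1.2988 bits
H(T) = -[(3/8)·log₂(3/8) + (5/8)·log₂(5/8)]
  = 0.5306 + 0.4238
  = 0.9544 bits
H(S,T) = -[(1/8)·log₂(1/8) + (5/8)·log₂(5/8) + (1/4)·log₂(1/4)]
  = 0.3750 + 0.4238 + 0.5000
  = 1.2988 bits

I(S;T) = H(S) + H(T) - H(S,T)
  = 1.2988 + 0.9544 - 1.2988
  = 0.9544 bits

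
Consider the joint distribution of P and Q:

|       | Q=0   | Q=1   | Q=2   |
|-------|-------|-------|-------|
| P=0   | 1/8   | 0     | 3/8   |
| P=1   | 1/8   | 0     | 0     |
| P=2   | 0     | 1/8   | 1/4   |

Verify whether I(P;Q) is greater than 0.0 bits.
Marginal P(P) (row sums):
  P(P=0) = 1/8 + 0 + 3/8 = 1/2
  P(P=1) = 1/8 + 0 + 0 = 1/8
  P(P=2) = 0 + 1/8 + 1/4 = 3/8
Marginal P(Q) (column sums):
  P(Q=0) = 1/8 + 1/8 + 0 = 1/4
  P(Q=1) = 0 + 0 + 1/8 = 1/8
  P(Q=2) = 3/8 + 0 + 1/4 = 5/8

H(P) = -[(1/2)·log₂(1/2) + (1/8)·log₂(1/8) + (3/8)·log₂(3/8)]
  = 0.5000 + 0.3750 + 0.5306
  = 1.4056 bits
H(Q) = -[(1/4)·log₂(1/4) + (1/8)·log₂(1/8) + (5/8)·log₂(5/8)]
  = 0.5000 + 0.3750 + 0.4238
  = 1.2988 bits
H(P,Q) = -[(1/8)·log₂(1/8) + (3/8)·log₂(3/8) + (1/8)·log₂(1/8) + (1/8)·log₂(1/8) + (1/4)·log₂(1/4)]
  = 0.3750 + 0.5306 + 0.3750 + 0.3750 + 0.5000
  = 2.1556 bits

I(P;Q) = H(P) + H(Q) - H(P,Q)
  = 1.4056 + 1.2988 - 2.1556
  = 0.5488 bits

Yes. I(P;Q) = 0.5488 bits, which is > 0.0 bits.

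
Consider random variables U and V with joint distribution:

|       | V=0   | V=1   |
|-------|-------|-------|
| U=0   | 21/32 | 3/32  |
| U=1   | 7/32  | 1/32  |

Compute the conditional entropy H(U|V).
Marginal P(V) (column sums):
  P(V=0) = 21/32 + 7/32 = 7/8
  P(V=1) = 3/32 + 1/32 = 1/8

H(U|V) = -Σ P(U,V)·log₂ P(U|V), where P(U|V) = P(U,V) / P(V)
  (U=0,V=0): P(U|V) = (21/32)/(7/8) = 3/4;  -(21/32)·log₂(3/4) = 0.2724
  (U=0,V=1): P(U|V) = (3/32)/(1/8) = 3/4;  -(3/32)·log₂(3/4) = 0.0389
  (U=1,V=0): P(U|V) = (7/32)/(7/8) = 1/4;  -(7/32)·log₂(1/4) = 0.4375
  (U=1,V=1): P(U|V) = (1/32)/(1/8) = 1/4;  -(1/32)·log₂(1/4) = 0.0625
H(U|V) = 0.2724 + 0.0389 + 0.4375 + 0.0625
  = 0.8113 bits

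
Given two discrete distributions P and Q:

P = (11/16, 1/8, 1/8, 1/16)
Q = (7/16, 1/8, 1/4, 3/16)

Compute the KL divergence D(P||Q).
D(P||Q) = Σ P(i) log₂(P(i)/Q(i))
  i=0: (11/16) × log₂((11/16)/(7/16)) = (11/16) × log₂(11/7) = 0.4483
  i=1: (1/8) × log₂((1/8)/(1/8)) = (1/8) × log₂(1) = 0.0000
  i=2: (1/8) × log₂((1/8)/(1/4)) = (1/8) × log₂(1/2) = -0.1250
  i=3: (1/16) × log₂((1/16)/(3/16)) = (1/16) × log₂(1/3) = -0.0991
D(P||Q) = 0.4483 + 0.0000 - 0.1250 - 0.0991
  = 0.2242 bits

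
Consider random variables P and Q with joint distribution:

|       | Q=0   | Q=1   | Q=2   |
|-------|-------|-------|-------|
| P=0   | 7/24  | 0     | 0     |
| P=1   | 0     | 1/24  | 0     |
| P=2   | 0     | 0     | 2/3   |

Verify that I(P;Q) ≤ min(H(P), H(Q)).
Marginal P(P) (row sums):
  P(P=0) = 7/24 + 0 + 0 = 7/24
  P(P=1) = 0 + 1/24 + 0 = 1/24
  P(P=2) = 0 + 0 + 2/3 = 2/3
Marginal P(Q) (column sums):
  P(Q=0) = 7/24 + 0 + 0 = 7/24
  P(Q=1) = 0 + 1/24 + 0 = 1/24
  P(Q=2) = 0 + 0 + 2/3 = 2/3

H(P) = -[(7/24)·log₂(7/24) + (1/24)·log₂(1/24) + (2/3)·log₂(2/3)]
  = 0.5185 + 0.1910 + 0.3900
  = 1.0995 bits
H(Q) = -[(7/24)·log₂(7/24) + (1/24)·log₂(1/24) + (2/3)·log₂(2/3)]
  = 0.5185 + 0.1910 + 0.3900
  = 1.0995 bits
H(P,Q) = -[(7/24)·log₂(7/24) + (1/24)·log₂(1/24) + (2/3)·log₂(2/3)]
  = 0.5185 + 0.1910 + 0.3900
  = 1.0995 bits

I(P;Q) = H(P) + H(Q) - H(P,Q)
  = 1.0995 + 1.0995 - 1.0995
  = 1.0995 bits

min(H(P), H(Q)) = min(1.0995, 1.0995) = 1.0995 bits
Since 1.0995 ≤ 1.0995, the bound is satisfied ✓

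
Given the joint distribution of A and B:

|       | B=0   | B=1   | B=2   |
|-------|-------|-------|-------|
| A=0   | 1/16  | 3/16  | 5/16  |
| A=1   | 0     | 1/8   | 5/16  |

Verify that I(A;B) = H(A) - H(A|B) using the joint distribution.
Left side, from I(A;B) = H(A) + H(B) - H(A,B):
Marginal P(A) (row sums):
  P(A=0) = 1/16 + 3/16 + 5/16 = 9/16
  P(A=1) = 0 + 1/8 + 5/16 = 7/16
Marginal P(B) (column sums):
  P(B=0) = 1/16 + 0 = 1/16
  P(B=1) = 3/16 + 1/8 = 5/16
  P(B=2) = 5/16 + 5/16 = 5/8

H(A) = -[(9/16)·log₂(9/16) + (7/16)·log₂(7/16)]
  = 0.4669 + 0.5218
  = 0.9887 bits
H(B) = -[(1/16)·log₂(1/16) + (5/16)·log₂(5/16) + (5/8)·log₂(5/8)]
  = 0.2500 + 0.5244 + 0.4238
  = 1.1982 bits
H(A,B) = -[(1/16)·log₂(1/16) + (3/16)·log₂(3/16) + (5/16)·log₂(5/16) + (1/8)·log₂(1/8) + (5/16)·log₂(5/16)]
  = 0.2500 + 0.4528 + 0.5244 + 0.3750 + 0.5244
  = 2.1266 bits

I(A;B) = H(A) + H(B) - H(A,B)
  = 0.9887 + 1.1982 - 2.1266
  = 0.0603 bits

Right side, with H(A|B) computed directly from the conditional probabilities:
H(A|B) = -Σ P(A,B)·log₂ P(A|B), where P(A|B) = P(A,B) / P(B)
  (cells with P(A,B) = 0 contribute 0)
  (A=0,B=0): P(A|B) = (1/16)/(1/16) = 1;  -(1/16)·log₂(1) = 0.0000
  (A=0,B=1): P(A|B) = (3/16)/(5/16) = 3/5;  -(3/16)·log₂(3/5) = 0.1382
  (A=0,B=2): P(A|B) = (5/16)/(5/8) = 1/2;  -(5/16)·log₂(1/2) = 0.3125
  (A=1,B=1): P(A|B) = (1/8)/(5/16) = 2/5;  -(1/8)·log₂(2/5) = 0.1652
  (A=1,B=2): P(A|B) = (5/16)/(5/8) = 1/2;  -(5/16)·log₂(1/2) = 0.3125
H(A|B) = 0.0000 + 0.1382 + 0.3125 + 0.1652 + 0.3125
  = 0.9284 bits
H(A) - H(A|B) = 0.9887 - 0.9284 = 0.0603 bits

Both sides equal 0.0603 bits, so I(A;B) = H(A) - H(A|B) ✓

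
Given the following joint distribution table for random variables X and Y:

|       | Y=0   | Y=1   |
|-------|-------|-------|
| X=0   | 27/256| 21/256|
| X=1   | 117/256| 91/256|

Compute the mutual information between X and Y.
Marginal P(X) (row sums):
  P(X=0) = 27/256 + 21/256 = 3/16
  P(X=1) = 117/256 + 91/256 = 13/16
Marginal P(Y) (column sums):
  P(Y=0) = 27/256 + 117/256 = 9/16
  P(Y=1) = 21/256 + 91/256 = 7/16

H(X) = -[(3/16)·log₂(3/16) + (13/16)·log₂(13/16)]
  = 0.4528 + 0.2434
  = 0.6962 bits
H(Y) = -[(9/16)·log₂(9/16) + (7/16)·log₂(7/16)]
  = 0.4669 + 0.5218
  = 0.9887 bits
H(X,Y) = -[(27/256)·log₂(27/256) + (21/256)·log₂(21/256) + (117/256)·log₂(117/256) + (91/256)·log₂(91/256)]
  = 0.3423 + 0.2959 + 0.5163 + 0.5304
  = 1.6849 bits

I(X;Y) = H(X) + H(Y) - H(X,Y)
  = 0.6962 + 0.9887 - 1.6849
  = 0.0000 bits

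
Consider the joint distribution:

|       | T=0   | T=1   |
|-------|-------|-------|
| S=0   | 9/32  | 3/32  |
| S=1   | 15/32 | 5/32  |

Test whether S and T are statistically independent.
Marginal P(S) (row sums):
  P(S=0) = 9/32 + 3/32 = 3/8
  P(S=1) = 15/32 + 5/32 = 5/8
Marginal P(T) (column sums):
  P(T=0) = 9/32 + 15/32 = 3/4
  P(T=1) = 3/32 + 5/32 = 1/4

S and T are independent iff P(S=i,T=j) = P(S=i)·P(T=j) for every cell.
  P(S=0)·P(T=0) = 3/8 × 3/4 = 9/32 = P(S=0,T=0) ✓
  P(S=0)·P(T=1) = 3/8 × 1/4 = 3/32 = P(S=0,T=1) ✓
  P(S=1)·P(T=0) = 5/8 × 3/4 = 15/32 = P(S=1,T=0) ✓
  P(S=1)·P(T=1) = 5/8 × 1/4 = 5/32 = P(S=1,T=1) ✓

Yes, S and T are independent: every cell factors, so I(S;T) = 0 bits.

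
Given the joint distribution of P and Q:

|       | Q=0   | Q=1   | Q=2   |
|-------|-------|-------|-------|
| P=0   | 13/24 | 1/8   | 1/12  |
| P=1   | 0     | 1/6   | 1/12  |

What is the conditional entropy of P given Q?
Marginal P(Q) (column sums):
  P(Q=0) = 13/24 + 0 = 13/24
  P(Q=1) = 1/8 + 1/6 = 7/24
  P(Q=2) = 1/12 + 1/12 = 1/6

H(P|Q) = -Σ P(P,Q)·log₂ P(P|Q), where P(P|Q) = P(P,Q) / P(Q)
  (cells with P(P,Q) = 0 contribute 0)
  (P=0,Q=0): P(P|Q) = (13/24)/(13/24) = 1;  -(13/24)·log₂(1) = 0.0000
  (P=0,Q=1): P(P|Q) = (1/8)/(7/24) = 3/7;  -(1/8)·log₂(3/7) = 0.1528
  (P=0,Q=2): P(P|Q) = (1/12)/(1/6) = 1/2;  -(1/12)·log₂(1/2) = 0.0833
  (P=1,Q=1): P(P|Q) = (1/6)/(7/24) = 4/7;  -(1/6)·log₂(4/7) = 0.1346
  (P=1,Q=2): P(P|Q) = (1/12)/(1/6) = 1/2;  -(1/12)·log₂(1/2) = 0.0833
H(P|Q) = 0.0000 + 0.1528 + 0.0833 + 0.1346 + 0.0833
  = 0.4540 bits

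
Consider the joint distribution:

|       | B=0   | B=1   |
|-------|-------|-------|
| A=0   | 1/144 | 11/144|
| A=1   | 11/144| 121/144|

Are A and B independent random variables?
Marginal P(A) (row sums):
  P(A=0) = 1/144 + 11/144 = 1/12
  P(A=1) = 11/144 + 121/144 = 11/12
Marginal P(B) (column sums):
  P(B=0) = 1/144 + 11/144 = 1/12
  P(B=1) = 11/144 + 121/144 = 11/12

A and B are independent iff P(A=i,B=j) = P(A=i)·P(B=j) for every cell.
  P(A=0)·P(B=0) = 1/12 × 1/12 = 1/144 = P(A=0,B=0) ✓
  P(A=0)·P(B=1) = 1/12 × 11/12 = 11/144 = P(A=0,B=1) ✓
  P(A=1)·P(B=0) = 11/12 × 1/12 = 11/144 = P(A=1,B=0) ✓
  P(A=1)·P(B=1) = 11/12 × 11/12 = 121/144 = P(A=1,B=1) ✓

Yes, A and B are independent: every cell factors, so I(A;B) = 0 bits.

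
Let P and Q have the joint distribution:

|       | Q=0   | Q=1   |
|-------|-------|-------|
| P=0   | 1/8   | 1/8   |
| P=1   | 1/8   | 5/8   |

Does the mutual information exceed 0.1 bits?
Marginal P(P) (row sums):
  P(P=0) = 1/8 + 1/8 = 1/4
  P(P=1) = 1/8 + 5/8 = 3/4
Marginal P(Q) (column sums):
  P(Q=0) = 1/8 + 1/8 = 1/4
  P(Q=1) = 1/8 + 5/8 = 3/4

H(P) = -[(1/4)·log₂(1/4) + (3/4)·log₂(3/4)]
  = 0.5000 + 0.3113
  = 0.8113 bits
H(Q) = -[(1/4)·log₂(1/4) + (3/4)·log₂(3/4)]
  = 0.5000 + 0.3113
  = 0.8113 bits
H(P,Q) = -[(1/8)·log₂(1/8) + (1/8)·log₂(1/8) + (1/8)·log₂(1/8) + (5/8)·log₂(5/8)]
  = 0.3750 + 0.3750 + 0.3750 + 0.4238
  = 1.5488 bits

I(P;Q) = H(P) + H(Q) - H(P,Q)
  = 0.8113 + 0.8113 - 1.5488
  = 0.0738 bits

No. I(P;Q) = 0.0738 bits, which is ≤ 0.1 bits.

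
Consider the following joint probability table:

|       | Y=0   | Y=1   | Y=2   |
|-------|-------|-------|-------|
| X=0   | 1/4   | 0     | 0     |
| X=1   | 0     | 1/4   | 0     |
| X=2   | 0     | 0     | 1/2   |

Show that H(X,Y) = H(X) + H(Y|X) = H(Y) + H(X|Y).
Marginal P(X) (row sums):
  P(X=0) = 1/4 + 0 + 0 = 1/4
  P(X=1) = 0 + 1/4 + 0 = 1/4
  P(X=2) = 0 + 0 + 1/2 = 1/2
Marginal P(Y) (column sums):
  P(Y=0) = 1/4 + 0 + 0 = 1/4
  P(Y=1) = 0 + 1/4 + 0 = 1/4
  P(Y=2) = 0 + 0 + 1/2 = 1/2

Decomposition 1: H(X) + H(Y|X)
H(X) = -[(1/4)·log₂(1/4) + (1/4)·log₂(1/4) + (1/2)·log₂(1/2)]
  = 0.5000 + 0.5000 + 0.5000
  = 1.5000 bits
H(Y|X) = -Σ P(X,Y)·log₂ P(Y|X), where P(Y|X) = P(X,Y) / P(X)
  (cells with P(X,Y) = 0 contribute 0)
  (X=0,Y=0): P(Y|X) = (1/4)/(1/4) = 1;  -(1/4)·log₂(1) = 0.0000
  (X=1,Y=1): P(Y|X) = (1/4)/(1/4) = 1;  -(1/4)·log₂(1) = 0.0000
  (X=2,Y=2): P(Y|X) = (1/2)/(1/2) = 1;  -(1/2)·log₂(1) = 0.0000
H(Y|X) = 0.0000 + 0.0000 + 0.0000
  = 0.0000 bits
H(X) + H(Y|X) = 1.5000 + 0.0000 = 1.5000 bits

Decomposition 2: H(Y) + H(X|Y)
H(Y) = -[(1/4)·log₂(1/4) + (1/4)·log₂(1/4) + (1/2)·log₂(1/2)]
  = 0.5000 + 0.5000 + 0.5000
  = 1.5000 bits
H(X|Y) = -Σ P(X,Y)·log₂ P(X|Y), where P(X|Y) = P(X,Y) / P(Y)
  (cells with P(X,Y) = 0 contribute 0)
  (X=0,Y=0): P(X|Y) = (1/4)/(1/4) = 1;  -(1/4)·log₂(1) = 0.0000
  (X=1,Y=1): P(X|Y) = (1/4)/(1/4) = 1;  -(1/4)·log₂(1) = 0.0000
  (X=2,Y=2): P(X|Y) = (1/2)/(1/2) = 1;  -(1/2)·log₂(1) = 0.0000
H(X|Y) = 0.0000 + 0.0000 + 0.0000
  = 0.0000 bits
H(Y) + H(X|Y) = 1.5000 + 0.0000 = 1.5000 bits

Direct computation of the joint entropy:
H(X,Y) = -[(1/4)·log₂(1/4) + (1/4)·log₂(1/4) + (1/2)·log₂(1/2)]
  = 0.5000 + 0.5000 + 0.5000
  = 1.5000 bits

All three agree: H(X,Y) = 1.5000 bits ✓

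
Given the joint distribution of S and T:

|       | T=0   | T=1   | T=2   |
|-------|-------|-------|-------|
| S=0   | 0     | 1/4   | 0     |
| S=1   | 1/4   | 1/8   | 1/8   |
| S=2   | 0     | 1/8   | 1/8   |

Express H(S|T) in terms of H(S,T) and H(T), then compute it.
H(S|T) = H(S,T) - H(T)

Marginal P(T) (column sums):
  P(T=0) = 0 + 1/4 + 0 = 1/4
  P(T=1) = 1/4 + 1/8 + 1/8 = 1/2
  P(T=2) = 0 + 1/8 + 1/8 = 1/4

H(S,T) = -[(1/4)·log₂(1/4) + (1/4)·log₂(1/4) + (1/8)·log₂(1/8) + (1/8)·log₂(1/8) + (1/8)·log₂(1/8) + (1/8)·log₂(1/8)]
  = 0.5000 + 0.5000 + 0.3750 + 0.3750 + 0.3750 + 0.3750
  = 2.5000 bits
H(T) = -[(1/4)·log₂(1/4) + (1/2)·log₂(1/2) + (1/4)·log₂(1/4)]
  = 0.5000 + 0.5000 + 0.5000
  = 1.5000 bits

H(S|T) = 2.5000 - 1.5000 = 1.0000 bits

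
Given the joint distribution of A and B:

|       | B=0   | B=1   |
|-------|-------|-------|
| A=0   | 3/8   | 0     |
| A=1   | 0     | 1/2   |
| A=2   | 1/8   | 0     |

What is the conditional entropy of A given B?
Marginal P(B) (column sums):
  P(B=0) = 3/8 + 0 + 1/8 = 1/2
  P(B=1) = 0 + 1/2 + 0 = 1/2

H(A|B) = -Σ P(A,B)·log₂ P(A|B), where P(A|B) = P(A,B) / P(B)
  (cells with P(A,B) = 0 contribute 0)
  (A=0,B=0): P(A|B) = (3/8)/(1/2) = 3/4;  -(3/8)·log₂(3/4) = 0.1556
  (A=1,B=1): P(A|B) = (1/2)/(1/2) = 1;  -(1/2)·log₂(1) = 0.0000
  (A=2,B=0): P(A|B) = (1/8)/(1/2) = 1/4;  -(1/8)·log₂(1/4) = 0.2500
H(A|B) = 0.1556 + 0.0000 + 0.2500
  = 0.4056 bits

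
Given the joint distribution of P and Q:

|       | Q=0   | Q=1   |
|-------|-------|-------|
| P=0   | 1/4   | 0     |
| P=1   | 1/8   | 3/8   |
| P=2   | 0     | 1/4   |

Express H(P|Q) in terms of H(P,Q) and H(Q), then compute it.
H(P|Q) = H(P,Q) - H(Q)

Marginal P(Q) (column sums):
  P(Q=0) = 1/4 + 1/8 + 0 = 3/8
  P(Q=1) = 0 + 3/8 + 1/4 = 5/8

H(P,Q) = -[(1/4)·log₂(1/4) + (1/8)·log₂(1/8) + (3/8)·log₂(3/8) + (1/4)·log₂(1/4)]
  = 0.5000 + 0.3750 + 0.5306 + 0.5000
  = 1.9056 bits
H(Q) = -[(3/8)·log₂(3/8) + (5/8)·log₂(5/8)]
  = 0.5306 + 0.4238
  = 0.9544 bits

H(P|Q) = 1.9056 - 0.9544 = 0.9512 bits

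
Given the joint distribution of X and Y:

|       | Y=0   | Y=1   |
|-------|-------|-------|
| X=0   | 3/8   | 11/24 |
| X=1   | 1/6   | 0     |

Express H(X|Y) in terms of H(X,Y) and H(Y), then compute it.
H(X|Y) = H(X,Y) - H(Y)

Marginal P(Y) (column sums):
  P(Y=0) = 3/8 + 1/6 = 13/24
  P(Y=1) = 11/24 + 0 = 11/24

H(X,Y) = -[(3/8)·log₂(3/8) + (11/24)·log₂(11/24) + (1/6)·log₂(1/6)]
  = 0.5306 + 0.5159 + 0.4308
  = 1.4773 bits
H(Y) = -[(13/24)·log₂(13/24) + (11/24)·log₂(11/24)]
  = 0.4791 + 0.5159
  = 0.9950 bits

H(X|Y) = 1.4773 - 0.9950 = 0.4823 bits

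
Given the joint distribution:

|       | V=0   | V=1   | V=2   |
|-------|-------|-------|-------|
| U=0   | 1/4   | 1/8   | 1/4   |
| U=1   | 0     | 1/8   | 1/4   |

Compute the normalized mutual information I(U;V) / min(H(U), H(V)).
Marginal P(U) (row sums):
  P(U=0) = 1/4 + 1/8 + 1/4 = 5/8
  P(U=1) = 0 + 1/8 + 1/4 = 3/8
Marginal P(V) (column sums):
  P(V=0) = 1/4 + 0 = 1/4
  P(V=1) = 1/8 + 1/8 = 1/4
  P(V=2) = 1/4 + 1/4 = 1/2

H(U) = -[(5/8)·log₂(5/8) + (3/8)·log₂(3/8)]
  = 0.4238 + 0.5306
  = 0.9544 bits
H(V) = -[(1/4)·log₂(1/4) + (1/4)·log₂(1/4) + (1/2)·log₂(1/2)]
  = 0.5000 + 0.5000 + 0.5000
  = 1.5000 bits
H(U,V) = -[(1/4)·log₂(1/4) + (1/8)·log₂(1/8) + (1/4)·log₂(1/4) + (1/8)·log₂(1/8) + (1/4)·log₂(1/4)]
  = 0.5000 + 0.3750 + 0.5000 + 0.3750 + 0.5000
  = 2.2500 bits

I(U;V) = H(U) + H(V) - H(U,V)
  = 0.9544 + 1.5000 - 2.2500
  = 0.2044 bits

min(H(U), H(V)) = min(0.9544, 1.5000) = 0.9544 bits
Normalized MI = 0.2044 / 0.9544 = 0.2142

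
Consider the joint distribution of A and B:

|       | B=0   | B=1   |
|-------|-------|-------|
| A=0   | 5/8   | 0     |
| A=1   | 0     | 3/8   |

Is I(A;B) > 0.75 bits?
Marginal P(A) (row sums):
  P(A=0) = 5/8 + 0 = 5/8
  P(A=1) = 0 + 3/8 = 3/8
Marginal P(B) (column sums):
  P(B=0) = 5/8 + 0 = 5/8
  P(B=1) = 0 + 3/8 = 3/8

H(A) = -[(5/8)·log₂(5/8) + (3/8)·log₂(3/8)]
  = 0.4238 + 0.5306
  = 0.9544 bits
H(B) = -[(5/8)·log₂(5/8) + (3/8)·log₂(3/8)]
  = 0.4238 + 0.5306
  = 0.9544 bits
H(A,B) = -[(5/8)·log₂(5/8) + (3/8)·log₂(3/8)]
  = 0.4238 + 0.5306
  = 0.9544 bits

I(A;B) = H(A) + H(B) - H(A,B)
  = 0.9544 + 0.9544 - 0.9544
  = 0.9544 bits

Yes. I(A;B) = 0.9544 bits, which is > 0.75 bits.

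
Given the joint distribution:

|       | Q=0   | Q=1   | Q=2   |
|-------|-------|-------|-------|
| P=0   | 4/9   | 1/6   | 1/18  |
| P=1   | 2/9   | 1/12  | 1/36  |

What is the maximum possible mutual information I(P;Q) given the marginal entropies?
The upper bound on mutual information is I(P;Q) ≤ min(H(P), H(Q)).

Marginal P(P) (row sums):
  P(P=0) = 4/9 + 1/6 + 1/18 = 2/3
  P(P=1) = 2/9 + 1/12 + 1/36 = 1/3
Marginal P(Q) (column sums):
  P(Q=0) = 4/9 + 2/9 = 2/3
  P(Q=1) = 1/6 + 1/12 = 1/4
  P(Q=2) = 1/18 + 1/36 = 1/12

H(P) = -[(2/3)·log₂(2/3) + (1/3)·log₂(1/3)]
  = 0.3900 + 0.5283
  = 0.9183 bits
H(Q) = -[(2/3)·log₂(2/3) + (1/4)·log₂(1/4) + (1/12)·log₂(1/12)]
  = 0.3900 + 0.5000 + 0.2987
  = 1.1887 bits

Maximum possible I(P;Q) = min(0.9183, 1.1887) = 0.9183 bits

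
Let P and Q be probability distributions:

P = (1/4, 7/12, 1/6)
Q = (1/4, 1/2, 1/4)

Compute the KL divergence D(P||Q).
D(P||Q) = Σ P(i) log₂(P(i)/Q(i))
  i=0: (1/4) × log₂((1/4)/(1/4)) = (1/4) × log₂(1) = 0.0000
  i=1: (7/12) × log₂((7/12)/(1/2)) = (7/12) × log₂(7/6) = 0.1297
  i=2: (1/6) × log₂((1/6)/(1/4)) = (1/6) × log₂(2/3) = -0.0975
D(P||Q) = 0.0000 + 0.1297 - 0.0975
  = 0.0322 bits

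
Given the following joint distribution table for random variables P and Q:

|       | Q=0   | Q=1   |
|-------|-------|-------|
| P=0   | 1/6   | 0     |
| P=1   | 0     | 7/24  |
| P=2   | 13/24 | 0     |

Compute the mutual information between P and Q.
Marginal P(P) (row sums):
  P(P=0) = 1/6 + 0 = 1/6
  P(P=1) = 0 + 7/24 = 7/24
  P(P=2) = 13/24 + 0 = 13/24
Marginal P(Q) (column sums):
  P(Q=0) = 1/6 + 0 + 13/24 = 17/24
  P(Q=1) = 0 + 7/24 + 0 = 7/24

H(P) = -[(1/6)·log₂(1/6) + (7/24)·log₂(7/24) + (13/24)·log₂(13/24)]
  = 0.4308 + 0.5185 + 0.4791
  = 1.4284 bits
H(Q) = -[(17/24)·log₂(17/24) + (7/24)·log₂(7/24)]
  = 0.3524 + 0.5185
  = 0.8709 bits
H(P,Q) = -[(1/6)·log₂(1/6) + (7/24)·log₂(7/24) + (13/24)·log₂(13/24)]
  = 0.4308 + 0.5185 + 0.4791
  = 1.4284 bits

I(P;Q) = H(P) + H(Q) - H(P,Q)
  = 1.4284 + 0.8709 - 1.4284
  = 0.8709 bits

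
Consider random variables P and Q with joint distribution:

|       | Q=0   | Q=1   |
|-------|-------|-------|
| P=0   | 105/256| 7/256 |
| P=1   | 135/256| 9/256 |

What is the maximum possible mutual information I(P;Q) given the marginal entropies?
The upper bound on mutual information is I(P;Q) ≤ min(H(P), H(Q)).

Marginal P(P) (row sums):
  P(P=0) = 105/256 + 7/256 = 7/16
  P(P=1) = 135/256 + 9/256 = 9/16
Marginal P(Q) (column sums):
  P(Q=0) = 105/256 + 135/256 = 15/16
  P(Q=1) = 7/256 + 9/256 = 1/16

H(P) = -[(7/16)·log₂(7/16) + (9/16)·log₂(9/16)]
  = 0.5218 + 0.4669
  = 0.9887 bits
H(Q) = -[(15/16)·log₂(15/16) + (1/16)·log₂(1/16)]
  = 0.0873 + 0.2500
  = 0.3373 bits

Maximum possible I(P;Q) = min(0.9887, 0.3373) = 0.3373 bits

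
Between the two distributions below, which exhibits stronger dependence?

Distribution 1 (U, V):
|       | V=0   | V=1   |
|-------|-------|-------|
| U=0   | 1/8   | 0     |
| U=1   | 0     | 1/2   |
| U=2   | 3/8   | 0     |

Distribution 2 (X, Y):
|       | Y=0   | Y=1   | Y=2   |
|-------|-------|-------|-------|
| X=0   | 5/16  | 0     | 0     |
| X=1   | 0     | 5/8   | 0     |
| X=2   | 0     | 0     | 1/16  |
Distribution 1 (U, V):
Marginal P(U) (row sums):
  P(U=0) = 1/8 + 0 = 1/8
  P(U=1) = 0 + 1/2 = 1/2
  P(U=2) = 3/8 + 0 = 3/8
Marginal P(V) (column sums):
  P(V=0) = 1/8 + 0 + 3/8 = 1/2
  P(V=1) = 0 + 1/2 + 0 = 1/2

H(U) = -[(1/8)·log₂(1/8) + (1/2)·log₂(1/2) + (3/8)·log₂(3/8)]
  = 0.3750 + 0.5000 + 0.5306
  = 1.4056 bits
H(V) = -[(1/2)·log₂(1/2) + (1/2)·log₂(1/2)]
  = 0.5000 + 0.5000
  = 1.0000 bits
H(U,V) = -[(1/8)·log₂(1/8) + (1/2)·log₂(1/2) + (3/8)·log₂(3/8)]
  = 0.3750 + 0.5000 + 0.5306
  = 1.4056 bits

I(U;V) = H(U) + H(V) - H(U,V)
  = 1.4056 + 1.0000 - 1.4056
  = 1.0000 bits

Distribution 2 (X, Y):
Marginal P(X) (row sums):
  P(X=0) = 5/16 + 0 + 0 = 5/16
  P(X=1) = 0 + 5/8 + 0 = 5/8
  P(X=2) = 0 + 0 + 1/16 = 1/16
Marginal P(Y) (column sums):
  P(Y=0) = 5/16 + 0 + 0 = 5/16
  P(Y=1) = 0 + 5/8 + 0 = 5/8
  P(Y=2) = 0 + 0 + 1/16 = 1/16

H(X) = -[(5/16)·log₂(5/16) + (5/8)·log₂(5/8) + (1/16)·log₂(1/16)]
  = 0.5244 + 0.4238 + 0.2500
  = 1.1982 bits
H(Y) = -[(5/16)·log₂(5/16) + (5/8)·log₂(5/8) + (1/16)·log₂(1/16)]
  = 0.5244 + 0.4238 + 0.2500
  = 1.1982 bits
H(X,Y) = -[(5/16)·log₂(5/16) + (5/8)·log₂(5/8) + (1/16)·log₂(1/16)]
  = 0.5244 + 0.4238 + 0.2500
  = 1.1982 bits

I(X;Y) = H(X) + H(Y) - H(X,Y)
  = 1.1982 + 1.1982 - 1.1982
  = 1.1982 bits

I(X;Y) = 1.1982 bits > I(U;V) = 1.0000 bits, so (X, Y) has the higher mutual information (stronger dependence).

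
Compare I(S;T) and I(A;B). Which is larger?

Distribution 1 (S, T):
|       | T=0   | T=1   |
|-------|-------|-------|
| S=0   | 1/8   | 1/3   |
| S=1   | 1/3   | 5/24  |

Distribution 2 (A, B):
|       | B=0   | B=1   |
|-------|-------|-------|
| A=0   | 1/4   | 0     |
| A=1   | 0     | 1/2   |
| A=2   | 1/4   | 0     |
Distribution 1 (S, T):
Marginal P(S) (row sums):
  P(S=0) = 1/8 + 1/3 = 11/24
  P(S=1) = 1/3 + 5/24 = 13/24
Marginal P(T) (column sums):
  P(T=0) = 1/8 + 1/3 = 11/24
  P(T=1) = 1/3 + 5/24 = 13/24

H(S) = -[(11/24)·log₂(11/24) + (13/24)·log₂(13/24)]
  = 0.5159 + 0.4791
  = 0.9950 bits
H(T) = -[(11/24)·log₂(11/24) + (13/24)·log₂(13/24)]
  = 0.5159 + 0.4791
  = 0.9950 bits
H(S,T) = -[(1/8)·log₂(1/8) + (1/3)·log₂(1/3) + (1/3)·log₂(1/3) + (5/24)·log₂(5/24)]
  = 0.3750 + 0.5283 + 0.5283 + 0.4715
  = 1.9031 bits

I(S;T) = H(S) + H(T) - H(S,T)
  = 0.9950 + 0.9950 - 1.9031
  = 0.0869 bits

Distribution 2 (A, B):
Marginal P(A) (row sums):
  P(A=0) = 1/4 + 0 = 1/4
  P(A=1) = 0 + 1/2 = 1/2
  P(A=2) = 1/4 + 0 = 1/4
Marginal P(B) (column sums):
  P(B=0) = 1/4 + 0 + 1/4 = 1/2
  P(B=1) = 0 + 1/2 + 0 = 1/2

H(A) = -[(1/4)·log₂(1/4) + (1/2)·log₂(1/2) + (1/4)·log₂(1/4)]
  = 0.5000 + 0.5000 + 0.5000
  = 1.5000 bits
H(B) = -[(1/2)·log₂(1/2) + (1/2)·log₂(1/2)]
  = 0.5000 + 0.5000
  = 1.0000 bits
H(A,B) = -[(1/4)·log₂(1/4) + (1/2)·log₂(1/2) + (1/4)·log₂(1/4)]
  = 0.5000 + 0.5000 + 0.5000
  = 1.5000 bits

I(A;B) = H(A) + H(B) - H(A,B)
  = 1.5000 + 1.0000 - 1.5000
  = 1.0000 bits

I(A;B) = 1.0000 bits > I(S;T) = 0.0869 bits, so (A, B) has the higher mutual information (stronger dependence).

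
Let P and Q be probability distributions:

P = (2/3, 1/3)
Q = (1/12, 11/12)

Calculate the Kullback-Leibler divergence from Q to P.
D(P||Q) = Σ P(i) log₂(P(i)/Q(i))
  i=0: (2/3) × log₂((2/3)/(1/12)) = (2/3) × log₂(8) = 2.0000
  i=1: (1/3) × log₂((1/3)/(11/12)) = (1/3) × log₂(4/11) = -0.4865
D(P||Q) = 2.0000 - 0.4865
  = 1.5135 bits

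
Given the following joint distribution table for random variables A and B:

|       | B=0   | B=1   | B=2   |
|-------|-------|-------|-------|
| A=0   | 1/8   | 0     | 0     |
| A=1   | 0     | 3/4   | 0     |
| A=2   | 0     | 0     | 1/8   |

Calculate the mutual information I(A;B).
Marginal P(A) (row sums):
  P(A=0) = 1/8 + 0 + 0 = 1/8
  P(A=1) = 0 + 3/4 + 0 = 3/4
  P(A=2) = 0 + 0 + 1/8 = 1/8
Marginal P(B) (column sums):
  P(B=0) = 1/8 + 0 + 0 = 1/8
  P(B=1) = 0 + 3/4 + 0 = 3/4
  P(B=2) = 0 + 0 + 1/8 = 1/8

H(A) = -[(1/8)·log₂(1/8) + (3/4)·log₂(3/4) + (1/8)·log₂(1/8)]
  = 0.3750 + 0.3113 + 0.3750
  = 1.0613 bits
H(B) = -[(1/8)·log₂(1/8) + (3/4)·log₂(3/4) + (1/8)·log₂(1/8)]
  = 0.3750 + 0.3113 + 0.3750
  = 1.0613 bits
H(A,B) = -[(1/8)·log₂(1/8) + (3/4)·log₂(3/4) + (1/8)·log₂(1/8)]
  = 0.3750 + 0.3113 + 0.3750
  = 1.0613 bits

I(A;B) = H(A) + H(B) - H(A,B)
  = 1.0613 + 1.0613 - 1.0613
  = 1.0613 bits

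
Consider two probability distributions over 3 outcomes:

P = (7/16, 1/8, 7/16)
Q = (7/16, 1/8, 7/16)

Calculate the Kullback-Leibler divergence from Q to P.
D(P||Q) = Σ P(i) log₂(P(i)/Q(i))
  i=0: (7/16) × log₂((7/16)/(7/16)) = (7/16) × log₂(1) = 0.0000
  i=1: (1/8) × log₂((1/8)/(1/8)) = (1/8) × log₂(1) = 0.0000
  i=2: (7/16) × log₂((7/16)/(7/16)) = (7/16) × log₂(1) = 0.0000
D(P||Q) = 0.0000 + 0.0000 + 0.0000
  = 0.0000 bits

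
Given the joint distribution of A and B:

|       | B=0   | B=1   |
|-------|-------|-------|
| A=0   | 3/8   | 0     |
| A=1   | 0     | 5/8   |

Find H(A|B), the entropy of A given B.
Marginal P(B) (column sums):
  P(B=0) = 3/8 + 0 = 3/8
  P(B=1) = 0 + 5/8 = 5/8

H(A|B) = -Σ P(A,B)·log₂ P(A|B), where P(A|B) = P(A,B) / P(B)
  (cells with P(A,B) = 0 contribute 0)
  (A=0,B=0): P(A|B) = (3/8)/(3/8) = 1;  -(3/8)·log₂(1) = 0.0000
  (A=1,B=1): P(A|B) = (5/8)/(5/8) = 1;  -(5/8)·log₂(1) = 0.0000
H(A|B) = 0.0000 + 0.0000
  = 0.0000 bits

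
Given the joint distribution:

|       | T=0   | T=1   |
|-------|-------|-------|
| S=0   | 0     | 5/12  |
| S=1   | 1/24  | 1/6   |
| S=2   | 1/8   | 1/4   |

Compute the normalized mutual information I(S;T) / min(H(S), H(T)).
Marginal P(S) (row sums):
  P(S=0) = 0 + 5/12 = 5/12
  P(S=1) = 1/24 + 1/6 = 5/24
  P(S=2) = 1/8 + 1/4 = 3/8
Marginal P(T) (column sums):
  P(T=0) = 0 + 1/24 + 1/8 = 1/6
  P(T=1) = 5/12 + 1/6 + 1/4 = 5/6

H(S) = -[(5/12)·log₂(5/12) + (5/24)·log₂(5/24) + (3/8)·log₂(3/8)]
  = 0.5263 + 0.4715 + 0.5306
  = 1.5284 bits
H(T) = -[(1/6)·log₂(1/6) + (5/6)·log₂(5/6)]
  = 0.4308 + 0.2192
  = 0.6500 bits
H(S,T) = -[(5/12)·log₂(5/12) + (1/24)·log₂(1/24) + (1/6)·log₂(1/6) + (1/8)·log₂(1/8) + (1/4)·log₂(1/4)]
  = 0.5263 + 0.1910 + 0.4308 + 0.3750 + 0.5000
  = 2.0231 bits

I(S;T) = H(S) + H(T) - H(S,T)
  = 1.5284 + 0.6500 - 2.0231
  = 0.1553 bits

min(H(S), H(T)) = min(1.5284, 0.6500) = 0.6500 bits
Normalized MI = 0.1553 / 0.6500 = 0.2389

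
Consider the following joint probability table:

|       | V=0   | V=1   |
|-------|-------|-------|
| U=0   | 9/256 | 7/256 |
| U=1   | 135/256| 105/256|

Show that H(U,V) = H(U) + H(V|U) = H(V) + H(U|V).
Marginal P(U) (row sums):
  P(U=0) = 9/256 + 7/256 = 1/16
  P(U=1) = 135/256 + 105/256 = 15/16
Marginal P(V) (column sums):
  P(V=0) = 9/256 + 135/256 = 9/16
  P(V=1) = 7/256 + 105/256 = 7/16

Decomposition 1: H(U) + H(V|U)
H(U) = -[(1/16)·log₂(1/16) + (15/16)·log₂(15/16)]
  = 0.2500 + 0.0873
  = 0.3373 bits
H(V|U) = -Σ P(U,V)·log₂ P(V|U), where P(V|U) = P(U,V) / P(U)
  (U=0,V=0): P(V|U) = (9/256)/(1/16) = 9/16;  -(9/256)·log₂(9/16) = 0.0292
  (U=0,V=1): P(V|U) = (7/256)/(1/16) = 7/16;  -(7/256)·log₂(7/16) = 0.0326
  (U=1,V=0): P(V|U) = (135/256)/(15/16) = 9/16;  -(135/256)·log₂(9/16) = 0.4377
  (U=1,V=1): P(V|U) = (105/256)/(15/16) = 7/16;  -(105/256)·log₂(7/16) = 0.4892
H(V|U) = 0.0292 + 0.0326 + 0.4377 + 0.4892
  = 0.9887 bits
H(U) + H(V|U) = 0.3373 + 0.9887 = 1.3260 bits

Decomposition 2: H(V) + H(U|V)
H(V) = -[(9/16)·log₂(9/16) + (7/16)·log₂(7/16)]
  = 0.4669 + 0.5218
  = 0.9887 bits
H(U|V) = -Σ P(U,V)·log₂ P(U|V), where P(U|V) = P(U,V) / P(V)
  (U=0,V=0): P(U|V) = (9/256)/(9/16) = 1/16;  -(9/256)·log₂(1/16) = 0.1406
  (U=0,V=1): P(U|V) = (7/256)/(7/16) = 1/16;  -(7/256)·log₂(1/16) = 0.1094
  (U=1,V=0): P(U|V) = (135/256)/(9/16) = 15/16;  -(135/256)·log₂(15/16) = 0.0491
  (U=1,V=1): P(U|V) = (105/256)/(7/16) = 15/16;  -(105/256)·log₂(15/16) = 0.0382
H(U|V) = 0.1406 + 0.1094 + 0.0491 + 0.0382
  = 0.3373 bits
H(V) + H(U|V) = 0.9887 + 0.3373 = 1.3260 bits

Direct computation of the joint entropy:
H(U,V) = -[(9/256)·log₂(9/256) + (7/256)·log₂(7/256) + (135/256)·log₂(135/256) + (105/256)·log₂(105/256)]
  = 0.1698 + 0.1420 + 0.4868 + 0.5274
  = 1.3260 bits

All three agree: H(U,V) = 1.3260 bits ✓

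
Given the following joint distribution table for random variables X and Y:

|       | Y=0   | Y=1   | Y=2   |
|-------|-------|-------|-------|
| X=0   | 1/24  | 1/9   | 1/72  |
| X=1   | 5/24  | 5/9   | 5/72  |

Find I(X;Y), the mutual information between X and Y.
Marginal P(X) (row sums):
  P(X=0) = 1/24 + 1/9 + 1/72 = 1/6
  P(X=1) = 5/24 + 5/9 + 5/72 = 5/6
Marginal P(Y) (column sums):
  P(Y=0) = 1/24 + 5/24 = 1/4
  P(Y=1) = 1/9 + 5/9 = 2/3
  P(Y=2) = 1/72 + 5/72 = 1/12

H(X) = -[(1/6)·log₂(1/6) + (5/6)·log₂(5/6)]
  = 0.4308 + 0.2192
  = 0.6500 bits
H(Y) = -[(1/4)·log₂(1/4) + (2/3)·log₂(2/3) + (1/12)·log₂(1/12)]
  = 0.5000 + 0.3900 + 0.2987
  = 1.1887 bits
H(X,Y) = -[(1/24)·log₂(1/24) + (1/9)·log₂(1/9) + (1/72)·log₂(1/72) + (5/24)·log₂(5/24) + (5/9)·log₂(5/9) + (5/72)·log₂(5/72)]
  = 0.1910 + 0.3522 + 0.0857 + 0.4715 + 0.4711 + 0.2672
  = 1.8387 bits

I(X;Y) = H(X) + H(Y) - H(X,Y)
  = 0.6500 + 1.1887 - 1.8387
  = 0.0000 bits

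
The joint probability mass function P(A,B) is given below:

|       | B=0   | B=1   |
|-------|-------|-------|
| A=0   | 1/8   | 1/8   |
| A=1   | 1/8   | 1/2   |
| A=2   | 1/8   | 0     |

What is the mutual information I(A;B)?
Marginal P(A) (row sums):
  P(A=0) = 1/8 + 1/8 = 1/4
  P(A=1) = 1/8 + 1/2 = 5/8
  P(A=2) = 1/8 + 0 = 1/8
Marginal P(B) (column sums):
  P(B=0) = 1/8 + 1/8 + 1/8 = 3/8
  P(B=1) = 1/8 + 1/2 + 0 = 5/8

H(A) = -[(1/4)·log₂(1/4) + (5/8)·log₂(5/8) + (1/8)·log₂(1/8)]
  = 0.5000 + 0.4238 + 0.3750
  = 1.2988 bits
H(B) = -[(3/8)·log₂(3/8) + (5/8)·log₂(5/8)]
  = 0.5306 + 0.4238
  = 0.9544 bits
H(A,B) = -[(1/8)·log₂(1/8) + (1/8)·log₂(1/8) + (1/8)·log₂(1/8) + (1/2)·log₂(1/2) + (1/8)·log₂(1/8)]
  = 0.3750 + 0.3750 + 0.3750 + 0.5000 + 0.3750
  = 2.0000 bits

I(A;B) = H(A) + H(B) - H(A,B)
  = 1.2988 + 0.9544 - 2.0000
  = 0.2532 bits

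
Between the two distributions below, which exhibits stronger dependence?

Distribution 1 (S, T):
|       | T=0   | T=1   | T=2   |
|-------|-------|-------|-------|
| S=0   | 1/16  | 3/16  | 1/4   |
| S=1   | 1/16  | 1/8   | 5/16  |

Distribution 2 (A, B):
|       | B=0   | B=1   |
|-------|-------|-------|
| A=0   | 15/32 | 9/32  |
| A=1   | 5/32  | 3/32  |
Distribution 1 (S, T):
Marginal P(S) (row sums):
  P(S=0) = 1/16 + 3/16 + 1/4 = 1/2
  P(S=1) = 1/16 + 1/8 + 5/16 = 1/2
Marginal P(T) (column sums):
  P(T=0) = 1/16 + 1/16 = 1/8
  P(T=1) = 3/16 + 1/8 = 5/16
  P(T=2) = 1/4 + 5/16 = 9/16

H(S) = -[(1/2)·log₂(1/2) + (1/2)·log₂(1/2)]
  = 0.5000 + 0.5000
  = 1.0000 bits
H(T) = -[(1/8)·log₂(1/8) + (5/16)·log₂(5/16) + (9/16)·log₂(9/16)]
  = 0.3750 + 0.5244 + 0.4669
  = 1.3663 bits
H(S,T) = -[(1/16)·log₂(1/16) + (3/16)·log₂(3/16) + (1/4)·log₂(1/4) + (1/16)·log₂(1/16) + (1/8)·log₂(1/8) + (5/16)·log₂(5/16)]
  = 0.2500 + 0.4528 + 0.5000 + 0.2500 + 0.3750 + 0.5244
  = 2.3522 bits

I(S;T) = H(S) + H(T) - H(S,T)
  = 1.0000 + 1.3663 - 2.3522
  = 0.0141 bits

Distribution 2 (A, B):
Marginal P(A) (row sums):
  P(A=0) = 15/32 + 9/32 = 3/4
  P(A=1) = 5/32 + 3/32 = 1/4
Marginal P(B) (column sums):
  P(B=0) = 15/32 + 5/32 = 5/8
  P(B=1) = 9/32 + 3/32 = 3/8

H(A) = -[(3/4)·log₂(3/4) + (1/4)·log₂(1/4)]
  = 0.3113 + 0.5000
  = 0.8113 bits
H(B) = -[(5/8)·log₂(5/8) + (3/8)·log₂(3/8)]
  = 0.4238 + 0.5306
  = 0.9544 bits
H(A,B) = -[(15/32)·log₂(15/32) + (9/32)·log₂(9/32) + (5/32)·log₂(5/32) + (3/32)·log₂(3/32)]
  = 0.5124 + 0.5147 + 0.4184 + 0.3202
  = 1.7657 bits

I(A;B) = H(A) + H(B) - H(A,B)
  = 0.8113 + 0.9544 - 1.7657
  = 0.0000 bits

I(S;T) = 0.0141 bits > I(A;B) = 0.0000 bits, so (S, T) has the higher mutual information (stronger dependence).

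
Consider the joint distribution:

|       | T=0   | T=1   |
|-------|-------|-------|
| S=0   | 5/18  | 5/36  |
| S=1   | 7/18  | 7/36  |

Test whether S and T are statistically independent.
Marginal P(S) (row sums):
  P(S=0) = 5/18 + 5/36 = 5/12
  P(S=1) = 7/18 + 7/36 = 7/12
Marginal P(T) (column sums):
  P(T=0) = 5/18 + 7/18 = 2/3
  P(T=1) = 5/36 + 7/36 = 1/3

S and T are independent iff P(S=i,T=j) = P(S=i)·P(T=j) for every cell.
  P(S=0)·P(T=0) = 5/12 × 2/3 = 5/18 = P(S=0,T=0) ✓
  P(S=0)·P(T=1) = 5/12 × 1/3 = 5/36 = P(S=0,T=1) ✓
  P(S=1)·P(T=0) = 7/12 × 2/3 = 7/18 = P(S=1,T=0) ✓
  P(S=1)·P(T=1) = 7/12 × 1/3 = 7/36 = P(S=1,T=1) ✓

Yes, S and T are independent: every cell factors, so I(S;T) = 0 bits.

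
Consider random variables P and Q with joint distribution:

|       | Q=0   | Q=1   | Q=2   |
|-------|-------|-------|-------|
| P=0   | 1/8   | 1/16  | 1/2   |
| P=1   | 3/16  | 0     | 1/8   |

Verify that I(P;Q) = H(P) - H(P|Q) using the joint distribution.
Left side, from I(P;Q) = H(P) + H(Q) - H(P,Q):
Marginal P(P) (row sums):
  P(P=0) = 1/8 + 1/16 + 1/2 = 11/16
  P(P=1) = 3/16 + 0 + 1/8 = 5/16
Marginal P(Q) (column sums):
  P(Q=0) = 1/8 + 3/16 = 5/16
  P(Q=1) = 1/16 + 0 = 1/16
  P(Q=2) = 1/2 + 1/8 = 5/8

H(P) = -[(11/16)·log₂(11/16) + (5/16)·log₂(5/16)]
  = 0.3716 + 0.5244
  = 0.8960 bits
H(Q) = -[(5/16)·log₂(5/16) + (1/16)·log₂(1/16) + (5/8)·log₂(5/8)]
  = 0.5244 + 0.2500 + 0.4238
  = 1.1982 bits
H(P,Q) = -[(1/8)·log₂(1/8) + (1/16)·log₂(1/16) + (1/2)·log₂(1/2) + (3/16)·log₂(3/16) + (1/8)·log₂(1/8)]
  = 0.3750 + 0.2500 + 0.5000 + 0.4528 + 0.3750
  = 1.9528 bits

I(P;Q) = H(P) + H(Q) - H(P,Q)
  = 0.8960 + 1.1982 - 1.9528
  = 0.1414 bits

Right side, with H(P|Q) computed directly from the conditional probabilities:
H(P|Q) = -Σ P(P,Q)·log₂ P(P|Q), where P(P|Q) = P(P,Q) / P(Q)
  (cells with P(P,Q) = 0 contribute 0)
  (P=0,Q=0): P(P|Q) = (1/8)/(5/16) = 2/5;  -(1/8)·log₂(2/5) = 0.1652
  (P=0,Q=1): P(P|Q) = (1/16)/(1/16) = 1;  -(1/16)·log₂(1) = 0.0000
  (P=0,Q=2): P(P|Q) = (1/2)/(5/8) = 4/5;  -(1/2)·log₂(4/5) = 0.1610
  (P=1,Q=0): P(P|Q) = (3/16)/(5/16) = 3/5;  -(3/16)·log₂(3/5) = 0.1382
  (P=1,Q=2): P(P|Q) = (1/8)/(5/8) = 1/5;  -(1/8)·log₂(1/5) = 0.2902
H(P|Q) = 0.1652 + 0.0000 + 0.1610 + 0.1382 + 0.2902
  = 0.7546 bits
H(P) - H(P|Q) = 0.8960 - 0.7546 = 0.1414 bits

Both sides equal 0.1414 bits, so I(P;Q) = H(P) - H(P|Q) ✓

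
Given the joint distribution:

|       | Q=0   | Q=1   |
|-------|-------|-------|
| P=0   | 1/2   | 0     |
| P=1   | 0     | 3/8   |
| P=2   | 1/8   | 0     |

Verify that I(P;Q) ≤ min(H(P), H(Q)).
Marginal P(P) (row sums):
  P(P=0) = 1/2 + 0 = 1/2
  P(P=1) = 0 + 3/8 = 3/8
  P(P=2) = 1/8 + 0 = 1/8
Marginal P(Q) (column sums):
  P(Q=0) = 1/2 + 0 + 1/8 = 5/8
  P(Q=1) = 0 + 3/8 + 0 = 3/8

H(P) = -[(1/2)·log₂(1/2) + (3/8)·log₂(3/8) + (1/8)·log₂(1/8)]
  = 0.5000 + 0.5306 + 0.3750
  = 1.4056 bits
H(Q) = -[(5/8)·log₂(5/8) + (3/8)·log₂(3/8)]
  = 0.4238 + 0.5306
  = 0.9544 bits
H(P,Q) = -[(1/2)·log₂(1/2) + (3/8)·log₂(3/8) + (1/8)·log₂(1/8)]
  = 0.5000 + 0.5306 + 0.3750
  = 1.4056 bits

I(P;Q) = H(P) + H(Q) - H(P,Q)
  = 1.4056 + 0.9544 - 1.4056
  = 0.9544 bits

min(H(P), H(Q)) = min(1.4056, 0.9544) = 0.9544 bits
Since 0.9544 ≤ 0.9544, the bound is satisfied ✓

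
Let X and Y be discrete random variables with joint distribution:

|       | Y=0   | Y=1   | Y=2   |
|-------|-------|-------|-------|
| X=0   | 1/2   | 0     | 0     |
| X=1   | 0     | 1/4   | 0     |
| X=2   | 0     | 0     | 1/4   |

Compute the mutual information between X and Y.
Marginal P(X) (row sums):
  P(X=0) = 1/2 + 0 + 0 = 1/2
  P(X=1) = 0 + 1/4 + 0 = 1/4
  P(X=2) = 0 + 0 + 1/4 = 1/4
Marginal P(Y) (column sums):
  P(Y=0) = 1/2 + 0 + 0 = 1/2
  P(Y=1) = 0 + 1/4 + 0 = 1/4
  P(Y=2) = 0 + 0 + 1/4 = 1/4

H(X) = -[(1/2)·log₂(1/2) + (1/4)·log₂(1/4) + (1/4)·log₂(1/4)]
  = 0.5000 + 0.5000 + 0.5000
  = 1.5000 bits
H(Y) = -[(1/2)·log₂(1/2) + (1/4)·log₂(1/4) + (1/4)·log₂(1/4)]
  = 0.5000 + 0.5000 + 0.5000
  = 1.5000 bits
H(X,Y) = -[(1/2)·log₂(1/2) + (1/4)·log₂(1/4) + (1/4)·log₂(1/4)]
  = 0.5000 + 0.5000 + 0.5000
  = 1.5000 bits

I(X;Y) = H(X) + H(Y) - H(X,Y)
  = 1.5000 + 1.5000 - 1.5000
  = 1.5000 bits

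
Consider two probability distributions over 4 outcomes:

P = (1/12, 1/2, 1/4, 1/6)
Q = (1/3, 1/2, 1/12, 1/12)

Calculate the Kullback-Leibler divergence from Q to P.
D(P||Q) = Σ P(i) log₂(P(i)/Q(i))
  i=0: (1/12) × log₂((1/12)/(1/3)) = (1/12) × log₂(1/4) = -0.1667
  i=1: (1/2) × log₂((1/2)/(1/2)) = (1/2) × log₂(1) = 0.0000
  i=2: (1/4) × log₂((1/4)/(1/12)) = (1/4) × log₂(3) = 0.3962
  i=3: (1/6) × log₂((1/6)/(1/12)) = (1/6) × log₂(2) = 0.1667
D(P||Q) = -0.1667 + 0.0000 + 0.3962 + 0.1667
  = 0.3962 bits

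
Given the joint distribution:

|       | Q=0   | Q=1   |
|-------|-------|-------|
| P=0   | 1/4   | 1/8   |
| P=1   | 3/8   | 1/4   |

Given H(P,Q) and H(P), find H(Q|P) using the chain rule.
From the chain rule: H(P,Q) = H(P) + H(Q|P)
Therefore: H(Q|P) = H(P,Q) - H(P)

H(P,Q) = -[(1/4)·log₂(1/4) + (1/8)·log₂(1/8) + (3/8)·log₂(3/8) + (1/4)·log₂(1/4)]
  = 0.5000 + 0.3750 + 0.5306 + 0.5000
  = 1.9056 bits
Marginal P(P) (row sums):
  P(P=0) = 1/4 + 1/8 = 3/8
  P(P=1) = 3/8 + 1/4 = 5/8
H(P) = -[(3/8)·log₂(3/8) + (5/8)·log₂(5/8)]
  = 0.5306 + 0.4238
  = 0.9544 bits

H(Q|P) = 1.9056 - 0.9544 = 0.9512 bits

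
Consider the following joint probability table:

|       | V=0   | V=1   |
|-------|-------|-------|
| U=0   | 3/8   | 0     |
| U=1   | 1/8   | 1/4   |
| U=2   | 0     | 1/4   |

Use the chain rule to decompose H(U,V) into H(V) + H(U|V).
By the chain rule: H(U,V) = H(V) + H(U|V)

Marginal P(V) (column sums):
  P(V=0) = 3/8 + 1/8 + 0 = 1/2
  P(V=1) = 0 + 1/4 + 1/4 = 1/2
H(V) = -[(1/2)·log₂(1/2) + (1/2)·log₂(1/2)]
  = 0.5000 + 0.5000
  = 1.0000 bits
H(U|V) = -Σ P(U,V)·log₂ P(U|V), where P(U|V) = P(U,V) / P(V)
  (cells with P(U,V) = 0 contribute 0)
  (U=0,V=0): P(U|V) = (3/8)/(1/2) = 3/4;  -(3/8)·log₂(3/4) = 0.1556
  (U=1,V=0): P(U|V) = (1/8)/(1/2) = 1/4;  -(1/8)·log₂(1/4) = 0.2500
  (U=1,V=1): P(U|V) = (1/4)/(1/2) = 1/2;  -(1/4)·log₂(1/2) = 0.2500
  (U=2,V=1): P(U|V) = (1/4)/(1/2) = 1/2;  -(1/4)·log₂(1/2) = 0.2500
H(U|V) = 0.1556 + 0.2500 + 0.2500 + 0.2500
  = 0.9056 bits

H(U,V) = H(V) + H(U|V) = 1.0000 + 0.9056 = 1.9056 bits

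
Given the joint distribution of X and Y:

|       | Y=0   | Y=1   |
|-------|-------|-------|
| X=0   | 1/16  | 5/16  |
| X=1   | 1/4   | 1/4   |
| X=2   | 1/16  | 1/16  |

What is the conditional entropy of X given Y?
Marginal P(Y) (column sums):
  P(Y=0) = 1/16 + 1/4 + 1/16 = 3/8
  P(Y=1) = 5/16 + 1/4 + 1/16 = 5/8

H(X|Y) = -Σ P(X,Y)·log₂ P(X|Y), where P(X|Y) = P(X,Y) / P(Y)
  (X=0,Y=0): P(X|Y) = (1/16)/(3/8) = 1/6;  -(1/16)·log₂(1/6) = 0.1616
  (X=0,Y=1): P(X|Y) = (5/16)/(5/8) = 1/2;  -(5/16)·log₂(1/2) = 0.3125
  (X=1,Y=0): P(X|Y) = (1/4)/(3/8) = 2/3;  -(1/4)·log₂(2/3) = 0.1462
  (X=1,Y=1): P(X|Y) = (1/4)/(5/8) = 2/5;  -(1/4)·log₂(2/5) = 0.3305
  (X=2,Y=0): P(X|Y) = (1/16)/(3/8) = 1/6;  -(1/16)·log₂(1/6) = 0.1616
  (X=2,Y=1): P(X|Y) = (1/16)/(5/8) = 1/10;  -(1/16)·log₂(1/10) = 0.2076
H(X|Y) = 0.1616 + 0.3125 + 0.1462 + 0.3305 + 0.1616 + 0.2076
  = 1.3200 bits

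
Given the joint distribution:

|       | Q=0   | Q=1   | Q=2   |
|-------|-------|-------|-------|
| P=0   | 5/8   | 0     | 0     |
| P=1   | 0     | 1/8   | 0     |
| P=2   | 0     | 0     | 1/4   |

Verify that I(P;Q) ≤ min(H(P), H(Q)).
Marginal P(P) (row sums):
  P(P=0) = 5/8 + 0 + 0 = 5/8
  P(P=1) = 0 + 1/8 + 0 = 1/8
  P(P=2) = 0 + 0 + 1/4 = 1/4
Marginal P(Q) (column sums):
  P(Q=0) = 5/8 + 0 + 0 = 5/8
  P(Q=1) = 0 + 1/8 + 0 = 1/8
  P(Q=2) = 0 + 0 + 1/4 = 1/4

H(P) = -[(5/8)·log₂(5/8) + (1/8)·log₂(1/8) + (1/4)·log₂(1/4)]
  = 0.4238 + 0.3750 + 0.5000
  = 1.2988 bits
H(Q) = -[(5/8)·log₂(5/8) + (1/8)·log₂(1/8) + (1/4)·log₂(1/4)]
  = 0.4238 + 0.3750 + 0.5000
  = 1.2988 bits
H(P,Q) = -[(5/8)·log₂(5/8) + (1/8)·log₂(1/8) + (1/4)·log₂(1/4)]
  = 0.4238 + 0.3750 + 0.5000
  = 1.2988 bits

I(P;Q) = H(P) + H(Q) - H(P,Q)
  = 1.2988 + 1.2988 - 1.2988
  = 1.2988 bits

min(H(P), H(Q)) = min(1.2988, 1.2988) = 1.2988 bits
Since 1.2988 ≤ 1.2988, the bound is satisfied ✓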